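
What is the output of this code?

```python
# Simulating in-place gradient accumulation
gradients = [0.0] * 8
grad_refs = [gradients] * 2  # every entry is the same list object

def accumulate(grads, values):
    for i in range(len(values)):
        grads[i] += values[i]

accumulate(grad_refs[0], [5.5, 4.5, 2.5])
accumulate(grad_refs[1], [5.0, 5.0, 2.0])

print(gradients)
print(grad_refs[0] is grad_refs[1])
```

Key concept: gradient accumulation aliasing.
Step by step:
`gradients = [0.0] * 8` → gradients = [0.0, 0.0, 0.0, 0.0, 0.0, 0.0, 0.0, 0.0]
`grad_refs = [gradients] * 2` → grad_refs = [[0.0, 0.0, 0.0, 0.0, 0.0, 0.0, 0.0, 0.0], [0.0, 0.0, 0.0, 0.0, 0.0, 0.0, 0.0, 0.0]]
`accumulate(grad_refs[0], [5.5, 4.5, 2.5])` → gradients = [5.5, 4.5, 2.5, 0.0, 0.0, 0.0, 0.0, 0.0]; grad_refs = [[5.5, 4.5, 2.5, 0.0, 0.0, 0.0, 0.0, 0.0], [5.5, 4.5, 2.5, 0.0, 0.0, 0.0, 0.0, 0.0]]
`accumulate(grad_refs[1], [5.0, 5.0, 2.0])` → gradients = [10.5, 9.5, 4.5, 0.0, 0.0, 0.0, 0.0, 0.0]; grad_refs = [[10.5, 9.5, 4.5, 0.0, 0.0, 0.0, 0.0, 0.0], [10.5, 9.5, 4.5, 0.0, 0.0, 0.0, 0.0, 0.0]]
`print(gradients)` → prints [10.5, 9.5, 4.5, 0.0, 0.0, 0.0, 0.0, 0.0]
`print(grad_refs[0] is grad_refs[1])` → prints True

Answer:
[10.5, 9.5, 4.5, 0.0, 0.0, 0.0, 0.0, 0.0]
True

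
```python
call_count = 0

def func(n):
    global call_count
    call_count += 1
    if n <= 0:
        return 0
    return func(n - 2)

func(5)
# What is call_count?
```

Linear recursion stepping by 2: 4 calls from n=5 down to ≤0.

Answer: 4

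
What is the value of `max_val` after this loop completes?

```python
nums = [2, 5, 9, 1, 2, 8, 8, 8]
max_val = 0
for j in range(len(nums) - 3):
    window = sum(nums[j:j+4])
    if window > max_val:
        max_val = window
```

Max sum of 4-element window in [2, 5, 9, 1, 2, 8, 8, 8]
`max_val` takes the values: 0 → 17 → 20 → 26

Answer: 26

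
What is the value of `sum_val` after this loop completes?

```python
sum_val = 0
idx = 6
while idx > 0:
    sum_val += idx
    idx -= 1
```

Sum 6 down to 1
`sum_val` takes the values: 0 → 6 → 11 → 15 → 18 → 20 → 21

Answer: 21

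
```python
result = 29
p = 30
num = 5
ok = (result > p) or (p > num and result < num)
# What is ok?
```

Trace:
`result = 29` → result = 29
`p = 30` → p = 30
`num = 5` → num = 5
`ok = (result > p) or (p > num and result < num)` → ok = False
So ok = False

Answer: False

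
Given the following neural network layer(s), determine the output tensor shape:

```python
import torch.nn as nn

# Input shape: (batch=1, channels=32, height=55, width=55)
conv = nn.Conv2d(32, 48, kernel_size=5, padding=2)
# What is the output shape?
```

Input: (1, 32, 55, 55) -> Output: (1, 48, 55, 55)

Answer: (1, 48, 55, 55)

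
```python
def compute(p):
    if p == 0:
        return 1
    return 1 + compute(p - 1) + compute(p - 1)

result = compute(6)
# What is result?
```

compute(p) = 1 + 2·compute(p-1), compute(0)=1. Closed form: (1+1)·2^6 - 1 = 127.

Answer: 127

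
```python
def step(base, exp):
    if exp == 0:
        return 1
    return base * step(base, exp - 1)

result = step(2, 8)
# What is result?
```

step(2, 8) = 2 * 2 * 2 * 2 * 2 * 2 * 2 * 2 = 256

Answer: 256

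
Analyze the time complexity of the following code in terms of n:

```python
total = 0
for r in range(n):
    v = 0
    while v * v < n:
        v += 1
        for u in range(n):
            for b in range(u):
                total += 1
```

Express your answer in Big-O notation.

Each loop level contributes: n × √n × n × n. Multiplying the contributions gives O(n^3√n).

Answer: O(n^3√n)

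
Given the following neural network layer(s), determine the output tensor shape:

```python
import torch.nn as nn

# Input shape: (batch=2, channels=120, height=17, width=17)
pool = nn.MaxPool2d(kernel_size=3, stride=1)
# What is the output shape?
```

Input: (2, 120, 17, 17) -> Output: (2, 120, 15, 15)

Answer: (2, 120, 15, 15)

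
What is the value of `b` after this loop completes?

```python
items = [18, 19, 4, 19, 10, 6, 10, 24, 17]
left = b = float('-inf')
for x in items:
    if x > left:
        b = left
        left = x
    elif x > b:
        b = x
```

Second largest (with repeats) in [18, 19, 4, 19, 10, 6, 10, 24, 17]
`b` takes the values: -inf → 18 → 19

Answer: 19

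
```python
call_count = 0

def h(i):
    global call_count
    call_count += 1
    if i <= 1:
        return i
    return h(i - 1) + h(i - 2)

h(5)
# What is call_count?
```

Calls(i) = 1 + Calls(i-1) + Calls(i-2); Calls(0)=Calls(1)=1. For i=5 this gives 15.

Answer: 15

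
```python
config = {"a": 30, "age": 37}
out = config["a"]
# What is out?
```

Trace:
`config = {"a": 30, "age": 37}` → config = {'a': 30, 'age': 37}
`out = config["a"]` → out = 30
So out = 30

Answer: 30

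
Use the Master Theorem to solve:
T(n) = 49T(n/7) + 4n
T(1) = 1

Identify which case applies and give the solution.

a=49, b=7, f(n)=4n. log_7(49) = 2. Since c=1 < 2, Case 1 applies: T(n) = Θ(n^log_b(a)) = O(n^2).

Answer: O(n^2) - Case 1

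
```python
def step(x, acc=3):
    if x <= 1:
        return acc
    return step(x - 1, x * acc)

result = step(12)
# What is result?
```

Accumulator trace (n, acc): (12, 3) -> (11, 36) -> (10, 396) -> (9, 3960) -> (8, 35640) -> (7, 285120) -> (6, 1995840) -> (5, 11975040) -> (4, 59875200) -> (3, 239500800) -> (2, 718502400) -> (1, 1437004800) -> return 1437004800

Answer: 1437004800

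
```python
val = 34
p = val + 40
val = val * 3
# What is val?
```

Trace:
`val = 34` → val = 34
`p = val + 40` → p = 74
`val = val * 3` → val = 102
So val = 102

Answer: 102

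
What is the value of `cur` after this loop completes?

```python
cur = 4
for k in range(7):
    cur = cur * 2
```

Multiply by 2, 7 times: 4 * 2^7 = 512
`cur` takes the values: 4 → 8 → 16 → 32 → 64 → 128 → 256 → 512

Answer: 512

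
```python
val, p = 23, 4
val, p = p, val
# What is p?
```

Trace:
`val, p = 23, 4` → val = 23; p = 4
`val, p = p, val` → val = 4; p = 23
So p = 23

Answer: 23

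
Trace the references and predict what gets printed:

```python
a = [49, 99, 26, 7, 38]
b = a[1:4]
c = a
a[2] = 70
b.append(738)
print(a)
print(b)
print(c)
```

Key concept: slice vs alias.
Step by step:
`a = [49, 99, 26, 7, 38]` → a = [49, 99, 26, 7, 38]
`b = a[1:4]` → b = [99, 26, 7]
`c = a` → c = [49, 99, 26, 7, 38] (same object as a)
`a[2] = 70` → a = [49, 99, 70, 7, 38] (same object as c); c = [49, 99, 70, 7, 38] (same object as a)
`b.append(738)` → b = [99, 26, 7, 738]
`print(a)` → prints [49, 99, 70, 7, 38]
`print(b)` → prints [99, 26, 7, 738]
`print(c)` → prints [49, 99, 70, 7, 38]

Answer:
[49, 99, 70, 7, 38]
[99, 26, 7, 738]
[49, 99, 70, 7, 38]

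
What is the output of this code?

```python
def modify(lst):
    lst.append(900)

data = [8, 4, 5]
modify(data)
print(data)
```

Key concept: function modifies passed list.
Step by step:
`data = [8, 4, 5]` → data = [8, 4, 5]
`modify(data)` → data = [8, 4, 5, 900]
`print(data)` → prints [8, 4, 5, 900]

Answer: [8, 4, 5, 900]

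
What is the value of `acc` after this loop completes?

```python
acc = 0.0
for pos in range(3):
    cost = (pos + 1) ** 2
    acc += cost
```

Sum of squared losses 1² + 2² + ... + 3²
`acc` takes the values: 0.0 → 1.0 → 5.0 → 14.0

Answer: 14.0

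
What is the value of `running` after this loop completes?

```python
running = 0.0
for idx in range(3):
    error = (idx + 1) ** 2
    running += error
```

Sum of squared losses 1² + 2² + ... + 3²
`running` takes the values: 0.0 → 1.0 → 5.0 → 14.0

Answer: 14.0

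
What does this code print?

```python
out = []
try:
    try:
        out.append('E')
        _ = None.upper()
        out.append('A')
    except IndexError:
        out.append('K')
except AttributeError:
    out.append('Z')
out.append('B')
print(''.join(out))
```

Execution trace: 'E' (try body) → 'Z' (outer except AttributeError) → 'B' (after the try/except). Output: EZB

Answer: EZB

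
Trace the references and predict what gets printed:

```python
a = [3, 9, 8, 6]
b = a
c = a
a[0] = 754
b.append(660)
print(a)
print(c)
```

Key concept: multiple aliases.
Step by step:
`a = [3, 9, 8, 6]` → a = [3, 9, 8, 6]
`b = a` → b = [3, 9, 8, 6] (same object as a)
`c = a` → c = [3, 9, 8, 6] (same object as a, b)
`a[0] = 754` → a = [754, 9, 8, 6] (same object as b, c); b = [754, 9, 8, 6] (same object as a, c); c = [754, 9, 8, 6] (same object as a, b)
`b.append(660)` → a = [754, 9, 8, 6, 660] (same object as b, c); b = [754, 9, 8, 6, 660] (same object as a, c); c = [754, 9, 8, 6, 660] (same object as a, b)
`print(a)` → prints [754, 9, 8, 6, 660]
`print(c)` → prints [754, 9, 8, 6, 660]

Answer:
[754, 9, 8, 6, 660]
[754, 9, 8, 6, 660]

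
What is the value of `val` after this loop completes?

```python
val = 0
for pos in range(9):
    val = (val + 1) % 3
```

Increment mod 3, 9 times = 0
`val` takes the values: 0 → 1 → 2 → 0 → 1 → 2 → 0 → 1 → 2 → 0

Answer: 0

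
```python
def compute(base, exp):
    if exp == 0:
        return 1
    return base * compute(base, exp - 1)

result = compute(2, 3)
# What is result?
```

compute(2, 3) = 2 * 2 * 2 = 8

Answer: 8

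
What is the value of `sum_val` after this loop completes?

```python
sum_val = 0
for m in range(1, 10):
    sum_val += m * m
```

Sum of squares 1² to 9² = 285
`sum_val` takes the values: 0 → 1 → 5 → 14 → 30 → 55 → 91 → 140 → 204 → 285

Answer: 285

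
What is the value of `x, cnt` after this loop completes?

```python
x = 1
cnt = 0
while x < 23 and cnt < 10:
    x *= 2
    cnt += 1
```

Double until >= 23 or 10 iterations
`x, cnt` takes the values: (1, 0) → (2, 0) → (2, 1) → (4, 1) → (4, 2) → (8, 2) → (8, 3) → (16, 3) → (16, 4) → (32, 4) → (32, 5)

Answer: 32, 5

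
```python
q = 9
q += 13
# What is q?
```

Trace:
`q = 9` → q = 9
`q += 13` → q = 22
So q = 22

Answer: 22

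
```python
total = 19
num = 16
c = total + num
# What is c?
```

Trace:
`total = 19` → total = 19
`num = 16` → num = 16
`c = total + num` → c = 35
So c = 35

Answer: 35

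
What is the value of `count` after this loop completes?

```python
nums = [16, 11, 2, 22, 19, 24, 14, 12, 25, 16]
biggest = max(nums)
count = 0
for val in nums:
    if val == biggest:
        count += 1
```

Count of max value 25 in [16, 11, 2, 22, 19, 24, 14, 12, 25, 16]
`count` takes the values: 0 → 1

Answer: 1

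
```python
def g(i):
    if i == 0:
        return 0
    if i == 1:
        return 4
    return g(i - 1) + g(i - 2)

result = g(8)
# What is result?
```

Build up from base cases: g(0)=0, g(1)=4, g(2)=4, g(3)=8, g(4)=12, g(5)=20, g(6)=32, ..., g(8)=84

Answer: 84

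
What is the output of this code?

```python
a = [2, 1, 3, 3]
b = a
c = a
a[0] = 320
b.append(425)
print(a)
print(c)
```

Key concept: multiple aliases.
Step by step:
`a = [2, 1, 3, 3]` → a = [2, 1, 3, 3]
`b = a` → b = [2, 1, 3, 3] (same object as a)
`c = a` → c = [2, 1, 3, 3] (same object as a, b)
`a[0] = 320` → a = [320, 1, 3, 3] (same object as b, c); b = [320, 1, 3, 3] (same object as a, c); c = [320, 1, 3, 3] (same object as a, b)
`b.append(425)` → a = [320, 1, 3, 3, 425] (same object as b, c); b = [320, 1, 3, 3, 425] (same object as a, c); c = [320, 1, 3, 3, 425] (same object as a, b)
`print(a)` → prints [320, 1, 3, 3, 425]
`print(c)` → prints [320, 1, 3, 3, 425]

Answer:
[320, 1, 3, 3, 425]
[320, 1, 3, 3, 425]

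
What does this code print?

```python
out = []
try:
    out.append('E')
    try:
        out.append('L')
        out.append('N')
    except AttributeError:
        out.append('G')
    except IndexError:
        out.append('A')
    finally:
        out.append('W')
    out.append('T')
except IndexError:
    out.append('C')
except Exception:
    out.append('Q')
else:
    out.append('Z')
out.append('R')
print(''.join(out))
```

Execution trace: 'E' (try body) → 'L' (inner try body) → 'N' (inner try body, no exception) → 'W' (inner finally) → 'T' (try body, no exception) → 'Z' (else) → 'R' (after the try/except). Output: ELNWTZR

Answer: ELNWTZR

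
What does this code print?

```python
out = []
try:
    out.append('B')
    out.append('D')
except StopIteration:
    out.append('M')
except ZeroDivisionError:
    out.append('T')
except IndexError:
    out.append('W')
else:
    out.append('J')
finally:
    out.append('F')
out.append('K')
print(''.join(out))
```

Execution trace: 'B' (try body) → 'D' (try body, no exception) → 'J' (else) → 'F' (finally) → 'K' (after the try/except). Output: BDJFK

Answer: BDJFK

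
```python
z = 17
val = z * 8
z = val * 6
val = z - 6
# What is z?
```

Trace:
`z = 17` → z = 17
`val = z * 8` → val = 136
`z = val * 6` → z = 816
`val = z - 6` → val = 810
So z = 816

Answer: 816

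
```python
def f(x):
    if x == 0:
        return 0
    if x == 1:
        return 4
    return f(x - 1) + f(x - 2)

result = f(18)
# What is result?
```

Build up from base cases: f(0)=0, f(1)=4, f(2)=4, f(3)=8, f(4)=12, f(5)=20, f(6)=32, ..., f(18)=10336

Answer: 10336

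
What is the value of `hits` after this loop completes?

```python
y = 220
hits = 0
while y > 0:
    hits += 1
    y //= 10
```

Count digits by repeated division by 10
`hits` takes the values: 0 → 1 → 2 → 3

Answer: 3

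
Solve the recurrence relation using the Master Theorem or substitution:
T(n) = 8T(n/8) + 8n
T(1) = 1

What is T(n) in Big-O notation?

By Master Theorem: a=8, b=8, f(n)=8n. Since log_8(8) = 1 and f(n) = Θ(n^1), Case 2 applies. T(n) = O(n log n).

Answer: O(n log n)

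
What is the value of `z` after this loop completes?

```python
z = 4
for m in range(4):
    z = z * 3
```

Multiply by 3, 4 times: 4 * 3^4 = 324
`z` takes the values: 4 → 12 → 36 → 108 → 324

Answer: 324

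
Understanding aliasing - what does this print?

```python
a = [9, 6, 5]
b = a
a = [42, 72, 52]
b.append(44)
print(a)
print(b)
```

Key concept: rebinding vs mutation: a is rebound to a new list, b still points at the original.
Step by step:
`a = [9, 6, 5]` → a = [9, 6, 5]
`b = a` → b = [9, 6, 5] (same object as a)
`a = [42, 72, 52]` → a = [42, 72, 52]
`b.append(44)` → b = [9, 6, 5, 44]
`print(a)` → prints [42, 72, 52]
`print(b)` → prints [9, 6, 5, 44]

Answer:
[42, 72, 52]
[9, 6, 5, 44]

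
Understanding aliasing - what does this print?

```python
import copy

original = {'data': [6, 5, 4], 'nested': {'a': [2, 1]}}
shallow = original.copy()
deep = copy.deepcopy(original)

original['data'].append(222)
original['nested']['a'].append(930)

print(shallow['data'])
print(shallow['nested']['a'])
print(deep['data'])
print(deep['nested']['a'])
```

Key concept: comparing shallow vs deep copy.
Step by step:
`original = {'data': [6, 5, 4], 'nested': {'a': [2, 1]}}` → original = {'data': [6, 5, 4], 'nested': {'a': [2, 1]}}
`shallow = original.copy()` → shallow = {'data': [6, 5, 4], 'nested': {'a': [2, 1]}}
`deep = copy.deepcopy(original)` → deep = {'data': [6, 5, 4], 'nested': {'a': [2, 1]}}
`original['data'].append(222)` → original = {'data': [6, 5, 4, 222], 'nested': {'a': [2, 1]}}; shallow = {'data': [6, 5, 4, 222], 'nested': {'a': [2, 1]}}
`original['nested']['a'].append(930)` → original = {'data': [6, 5, 4, 222], 'nested': {'a': [2, 1, 930]}}; shallow = {'data': [6, 5, 4, 222], 'nested': {'a': [2, 1, 930]}}
`print(shallow['data'])` → prints [6, 5, 4, 222]
`print(shallow['nested']['a'])` → prints [2, 1, 930]
`print(deep['data'])` → prints [6, 5, 4]
`print(deep['nested']['a'])` → prints [2, 1]

Answer:
[6, 5, 4, 222]
[2, 1, 930]
[6, 5, 4]
[2, 1]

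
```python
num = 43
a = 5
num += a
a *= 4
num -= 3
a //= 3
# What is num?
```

Trace:
`num = 43` → num = 43
`a = 5` → a = 5
`num += a` → num = 48
`a *= 4` → a = 20
`num -= 3` → num = 45
`a //= 3` → a = 6
So num = 45

Answer: 45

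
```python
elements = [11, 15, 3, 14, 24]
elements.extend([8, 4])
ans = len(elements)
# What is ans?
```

Trace:
`elements = [11, 15, 3, 14, 24]` → elements = [11, 15, 3, 14, 24]
`elements.extend([8, 4])` → elements = [11, 15, 3, 14, 24, 8, 4]
`ans = len(elements)` → ans = 7
So ans = 7

Answer: 7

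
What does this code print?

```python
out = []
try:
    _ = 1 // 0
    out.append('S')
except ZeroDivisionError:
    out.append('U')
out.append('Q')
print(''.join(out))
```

Execution trace: 'U' (except ZeroDivisionError) → 'Q' (after the try/except). Output: UQ

Answer: UQ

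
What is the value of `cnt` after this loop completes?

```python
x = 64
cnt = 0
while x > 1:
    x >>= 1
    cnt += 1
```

Count right shifts until 1
`cnt` takes the values: 0 → 1 → 2 → 3 → 4 → 5 → 6

Answer: 6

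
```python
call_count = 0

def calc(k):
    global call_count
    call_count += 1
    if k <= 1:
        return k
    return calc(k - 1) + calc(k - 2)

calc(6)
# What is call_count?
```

Calls(k) = 1 + Calls(k-1) + Calls(k-2); Calls(0)=Calls(1)=1. For k=6 this gives 25.

Answer: 25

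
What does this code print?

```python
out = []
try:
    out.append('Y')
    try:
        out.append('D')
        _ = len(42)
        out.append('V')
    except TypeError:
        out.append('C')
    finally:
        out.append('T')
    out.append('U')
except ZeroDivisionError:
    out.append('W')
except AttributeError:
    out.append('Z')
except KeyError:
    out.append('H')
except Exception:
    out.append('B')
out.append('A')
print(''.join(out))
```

Execution trace: 'Y' (try body) → 'D' (inner try body) → 'C' (inner except TypeError) → 'T' (inner finally) → 'U' (try body, no exception) → 'A' (after the try/except). Output: YDCTUA

Answer: YDCTUA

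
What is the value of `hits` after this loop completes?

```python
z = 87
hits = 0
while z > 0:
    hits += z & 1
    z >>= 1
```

Count set bits in 87 (binary: 0b1010111)
`hits` takes the values: 0 → 1 → 2 → 3 → 4 → 5

Answer: 5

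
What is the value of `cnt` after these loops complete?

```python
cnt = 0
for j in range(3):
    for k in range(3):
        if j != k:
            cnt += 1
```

3² - 3 (exclude diagonal)
`cnt` takes the values: 0 → 1 → 2 → 3 → 4 → 5 → 6

Answer: 6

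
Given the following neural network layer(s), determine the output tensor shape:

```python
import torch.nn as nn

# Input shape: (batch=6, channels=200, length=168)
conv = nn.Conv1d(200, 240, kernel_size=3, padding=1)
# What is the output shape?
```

Input: (6, 200, 168) -> Output: (6, 240, 168)

Answer: (6, 240, 168)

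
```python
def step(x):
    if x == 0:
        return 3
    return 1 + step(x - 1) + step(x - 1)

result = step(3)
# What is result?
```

step(x) = 1 + 2·step(x-1), step(0)=3. Closed form: (3+1)·2^3 - 1 = 31.

Answer: 31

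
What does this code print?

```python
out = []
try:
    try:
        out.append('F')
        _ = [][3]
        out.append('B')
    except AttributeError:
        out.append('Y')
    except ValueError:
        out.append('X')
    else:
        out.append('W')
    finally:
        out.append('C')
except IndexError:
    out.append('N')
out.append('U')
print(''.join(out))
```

Execution trace: 'F' (try body) → 'C' (finally) → 'N' (outer except IndexError) → 'U' (after the try/except). Output: FCNU

Answer: FCNU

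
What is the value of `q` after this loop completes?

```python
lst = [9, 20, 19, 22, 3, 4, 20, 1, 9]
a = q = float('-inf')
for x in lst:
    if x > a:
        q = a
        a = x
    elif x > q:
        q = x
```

Second largest (with repeats) in [9, 20, 19, 22, 3, 4, 20, 1, 9]
`q` takes the values: -inf → 9 → 19 → 20

Answer: 20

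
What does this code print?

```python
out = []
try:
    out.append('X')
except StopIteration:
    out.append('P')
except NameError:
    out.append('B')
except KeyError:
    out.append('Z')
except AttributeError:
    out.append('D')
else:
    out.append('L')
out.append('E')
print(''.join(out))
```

Execution trace: 'X' (try body, no exception) → 'L' (else) → 'E' (after the try/except). Output: XLE

Answer: XLE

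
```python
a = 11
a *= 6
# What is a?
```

Trace:
`a = 11` → a = 11
`a *= 6` → a = 66
So a = 66

Answer: 66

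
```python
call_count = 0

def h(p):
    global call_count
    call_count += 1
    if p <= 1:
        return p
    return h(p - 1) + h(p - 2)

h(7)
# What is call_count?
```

Calls(p) = 1 + Calls(p-1) + Calls(p-2); Calls(0)=Calls(1)=1. For p=7 this gives 41.

Answer: 41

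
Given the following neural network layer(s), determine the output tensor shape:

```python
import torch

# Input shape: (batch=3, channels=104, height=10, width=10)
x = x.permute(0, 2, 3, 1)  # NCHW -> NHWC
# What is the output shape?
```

Input: (3, 104, 10, 10) -> Output: (3, 10, 10, 104)

Answer: (3, 10, 10, 104)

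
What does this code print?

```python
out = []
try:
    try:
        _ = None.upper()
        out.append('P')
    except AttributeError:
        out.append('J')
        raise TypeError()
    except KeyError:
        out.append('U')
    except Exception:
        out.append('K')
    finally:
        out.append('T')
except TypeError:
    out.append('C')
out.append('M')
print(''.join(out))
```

Execution trace: 'J' (inner except AttributeError) → 'T' (inner finally) → 'C' (outer except TypeError) → 'M' (after the try/except). Output: JTCM

Answer: JTCM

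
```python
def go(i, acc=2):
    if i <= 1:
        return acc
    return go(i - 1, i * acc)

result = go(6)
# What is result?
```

Accumulator trace (n, acc): (6, 2) -> (5, 12) -> (4, 60) -> (3, 240) -> (2, 720) -> (1, 1440) -> return 1440

Answer: 1440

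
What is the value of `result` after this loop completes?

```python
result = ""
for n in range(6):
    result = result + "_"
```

Repeat '_' 6 times
`result` takes the values: "" → "_" → "__" → "___" → "____" → "_____" → "______"

Answer: "______"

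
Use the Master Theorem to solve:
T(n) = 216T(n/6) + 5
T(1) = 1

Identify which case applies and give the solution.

a=216, b=6, f(n)=5. log_6(216) = 3. Since c=0 < 3, Case 1 applies: T(n) = Θ(n^log_b(a)) = O(n^3).

Answer: O(n^3) - Case 1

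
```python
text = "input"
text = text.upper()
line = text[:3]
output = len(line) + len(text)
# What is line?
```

Trace:
`text = "input"` → text = 'input'
`text = text.upper()` → text = 'INPUT'
`line = text[:3]` → line = 'INP'
`output = len(line) + len(text)` → output = 8
So line = 'INP'

Answer: 'INP'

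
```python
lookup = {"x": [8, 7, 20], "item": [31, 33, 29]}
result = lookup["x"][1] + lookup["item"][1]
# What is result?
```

Trace:
`lookup = {"x": [8, 7, 20], "item": [31, 33, 29]}` → lookup = {'x': [8, 7, 20], 'item': [31, 33, 29]}
`result = lookup["x"][1] + lookup["item"][1]` → result = 40
So result = 40

Answer: 40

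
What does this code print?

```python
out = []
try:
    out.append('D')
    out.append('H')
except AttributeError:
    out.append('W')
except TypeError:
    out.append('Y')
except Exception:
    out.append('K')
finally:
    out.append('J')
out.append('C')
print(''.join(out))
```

Execution trace: 'D' (try body) → 'H' (try body, no exception) → 'J' (finally) → 'C' (after the try/except). Output: DHJC

Answer: DHJC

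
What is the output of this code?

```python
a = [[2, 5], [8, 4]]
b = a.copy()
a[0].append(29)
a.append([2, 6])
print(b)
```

Key concept: shallow copy with nested lists.
Step by step:
`a = [[2, 5], [8, 4]]` → a = [[2, 5], [8, 4]]
`b = a.copy()` → b = [[2, 5], [8, 4]]
`a[0].append(29)` → a = [[2, 5, 29], [8, 4]]; b = [[2, 5, 29], [8, 4]]
`a.append([2, 6])` → a = [[2, 5, 29], [8, 4], [2, 6]]
`print(b)` → prints [[2, 5, 29], [8, 4]]

Answer: [[2, 5, 29], [8, 4]]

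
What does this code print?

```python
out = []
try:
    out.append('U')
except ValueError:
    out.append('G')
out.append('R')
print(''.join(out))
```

Execution trace: 'U' (try body, no exception) → 'R' (after the try/except). Output: UR

Answer: UR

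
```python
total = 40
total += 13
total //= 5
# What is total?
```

Trace:
`total = 40` → total = 40
`total += 13` → total = 53
`total //= 5` → total = 10
So total = 10

Answer: 10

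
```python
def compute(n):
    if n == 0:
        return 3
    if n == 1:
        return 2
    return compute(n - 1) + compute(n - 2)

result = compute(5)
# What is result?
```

Build up from base cases: compute(0)=3, compute(1)=2, compute(2)=5, compute(3)=7, compute(4)=12, compute(5)=19

Answer: 19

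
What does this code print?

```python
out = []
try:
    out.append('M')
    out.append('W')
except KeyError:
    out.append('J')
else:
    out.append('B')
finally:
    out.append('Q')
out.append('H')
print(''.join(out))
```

Execution trace: 'M' (try body) → 'W' (try body, no exception) → 'B' (else) → 'Q' (finally) → 'H' (after the try/except). Output: MWBQH

Answer: MWBQH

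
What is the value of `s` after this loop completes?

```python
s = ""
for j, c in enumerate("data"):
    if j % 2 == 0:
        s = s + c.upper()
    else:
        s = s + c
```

Uppercase even positions in 'data'
`s` takes the values: "" → "D" → "Da" → "DaT" → "DaTa"

Answer: "DaTa"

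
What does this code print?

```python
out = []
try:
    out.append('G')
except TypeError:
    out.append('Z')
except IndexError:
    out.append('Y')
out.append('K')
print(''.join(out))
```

Execution trace: 'G' (try body, no exception) → 'K' (after the try/except). Output: GK

Answer: GK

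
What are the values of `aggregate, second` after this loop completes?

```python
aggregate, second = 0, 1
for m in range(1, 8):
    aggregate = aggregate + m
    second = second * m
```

Sum and factorial of 1 to 7
`aggregate, second` takes the values: (0, 1) → (1, 1) → (3, 1) → (3, 2) → (6, 2) → (6, 6) → (10, 6) → (10, 24) → (15, 24) → (15, 120) → (21, 120) → (21, 720) → (28, 720) → (28, 5040)

Answer: 28, 5040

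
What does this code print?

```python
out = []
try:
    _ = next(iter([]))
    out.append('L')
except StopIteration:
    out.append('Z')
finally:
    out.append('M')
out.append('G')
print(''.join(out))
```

Execution trace: 'Z' (except StopIteration) → 'M' (finally) → 'G' (after the try/except). Output: ZMG

Answer: ZMG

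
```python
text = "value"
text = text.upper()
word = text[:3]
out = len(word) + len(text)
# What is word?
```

Trace:
`text = "value"` → text = 'value'
`text = text.upper()` → text = 'VALUE'
`word = text[:3]` → word = 'VAL'
`out = len(word) + len(text)` → out = 8
So word = 'VAL'

Answer: 'VAL'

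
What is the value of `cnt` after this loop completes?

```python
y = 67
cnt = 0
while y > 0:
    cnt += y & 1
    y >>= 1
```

Count set bits in 67 (binary: 0b1000011)
`cnt` takes the values: 0 → 1 → 2 → 3

Answer: 3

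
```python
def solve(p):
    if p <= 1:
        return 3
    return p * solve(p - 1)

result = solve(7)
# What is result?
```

solve(7) = 7 * 6 * 5 * 4 * 3 * 2 * 3 = 15120

Answer: 15120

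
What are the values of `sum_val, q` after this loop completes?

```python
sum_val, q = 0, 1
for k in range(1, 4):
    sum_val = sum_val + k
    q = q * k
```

Sum and factorial of 1 to 3
`sum_val, q` takes the values: (0, 1) → (1, 1) → (3, 1) → (3, 2) → (6, 2) → (6, 6)

Answer: 6, 6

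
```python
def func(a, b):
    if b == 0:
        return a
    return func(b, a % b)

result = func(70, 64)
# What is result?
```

func(70, 64) -> func(64, 6) -> func(6, 4) -> func(4, 2) -> func(2, 0) -> 2

Answer: 2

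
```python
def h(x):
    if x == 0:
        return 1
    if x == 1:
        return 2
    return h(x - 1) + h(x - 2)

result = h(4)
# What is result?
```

Build up from base cases: h(0)=1, h(1)=2, h(2)=3, h(3)=5, h(4)=8

Answer: 8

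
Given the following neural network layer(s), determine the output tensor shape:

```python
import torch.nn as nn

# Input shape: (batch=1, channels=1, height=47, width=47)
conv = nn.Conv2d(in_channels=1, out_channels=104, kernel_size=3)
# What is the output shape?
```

Input: (1, 1, 47, 47) -> Output: (1, 104, 45, 45)

Answer: (1, 104, 45, 45)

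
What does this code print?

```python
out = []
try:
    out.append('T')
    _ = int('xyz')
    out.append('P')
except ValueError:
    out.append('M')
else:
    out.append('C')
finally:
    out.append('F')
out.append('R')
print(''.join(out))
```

Execution trace: 'T' (try body) → 'M' (except ValueError) → 'F' (finally) → 'R' (after the try/except). Output: TMFR

Answer: TMFR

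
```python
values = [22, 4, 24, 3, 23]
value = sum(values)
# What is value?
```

Trace:
`values = [22, 4, 24, 3, 23]` → values = [22, 4, 24, 3, 23]
`value = sum(values)` → value = 76
So value = 76

Answer: 76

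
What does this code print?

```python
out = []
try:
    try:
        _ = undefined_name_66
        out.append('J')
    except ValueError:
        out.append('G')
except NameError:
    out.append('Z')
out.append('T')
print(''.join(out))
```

Execution trace: 'Z' (outer except NameError) → 'T' (after the try/except). Output: ZT

Answer: ZT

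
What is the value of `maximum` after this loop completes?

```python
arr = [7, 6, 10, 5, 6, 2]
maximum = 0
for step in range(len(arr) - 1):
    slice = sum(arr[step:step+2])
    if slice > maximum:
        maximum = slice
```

Max sum of 2-element window in [7, 6, 10, 5, 6, 2]
`maximum` takes the values: 0 → 13 → 16

Answer: 16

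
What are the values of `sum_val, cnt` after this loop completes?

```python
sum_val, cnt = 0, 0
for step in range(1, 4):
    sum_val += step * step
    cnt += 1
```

Sum of squares and count
`sum_val, cnt` takes the values: (0, 0) → (1, 0) → (1, 1) → (5, 1) → (5, 2) → (14, 2) → (14, 3)

Answer: 14, 3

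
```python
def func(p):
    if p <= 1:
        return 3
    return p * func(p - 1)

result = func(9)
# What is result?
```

func(9) = 9 * 8 * 7 * 6 * 5 * 4 * 3 * 2 * 3 = 1088640

Answer: 1088640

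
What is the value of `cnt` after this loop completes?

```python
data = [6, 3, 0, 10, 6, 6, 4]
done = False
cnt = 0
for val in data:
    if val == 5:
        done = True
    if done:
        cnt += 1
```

Count elements after first 5 in [6, 3, 0, 10, 6, 6, 4]
`cnt` takes the values: 0

Answer: 0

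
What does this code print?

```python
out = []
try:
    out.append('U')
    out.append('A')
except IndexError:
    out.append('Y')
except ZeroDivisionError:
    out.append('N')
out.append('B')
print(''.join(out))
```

Execution trace: 'U' (try body) → 'A' (try body, no exception) → 'B' (after the try/except). Output: UAB

Answer: UAB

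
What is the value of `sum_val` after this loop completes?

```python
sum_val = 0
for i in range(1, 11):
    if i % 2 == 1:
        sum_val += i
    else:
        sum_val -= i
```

Add odd, subtract even
`sum_val` takes the values: 0 → 1 → -1 → 2 → -2 → 3 → -3 → 4 → -4 → 5 → -5

Answer: -5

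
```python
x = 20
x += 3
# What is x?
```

Trace:
`x = 20` → x = 20
`x += 3` → x = 23
So x = 23

Answer: 23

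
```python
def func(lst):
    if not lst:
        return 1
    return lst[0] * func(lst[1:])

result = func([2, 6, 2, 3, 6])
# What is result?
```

Product over [2, 6, 2, 3, 6] = 2 * 6 * 2 * 3 * 6 = 432

Answer: 432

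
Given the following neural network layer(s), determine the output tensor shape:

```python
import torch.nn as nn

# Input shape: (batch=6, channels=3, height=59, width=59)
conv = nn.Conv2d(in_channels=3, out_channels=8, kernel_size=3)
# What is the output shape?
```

Input: (6, 3, 59, 59) -> Output: (6, 8, 57, 57)

Answer: (6, 8, 57, 57)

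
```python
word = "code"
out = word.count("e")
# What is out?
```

Trace:
`word = "code"` → word = 'code'
`out = word.count("e")` → out = 1
So out = 1

Answer: 1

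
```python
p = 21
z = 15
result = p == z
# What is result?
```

Trace:
`p = 21` → p = 21
`z = 15` → z = 15
`result = p == z` → result = False
So result = False

Answer: False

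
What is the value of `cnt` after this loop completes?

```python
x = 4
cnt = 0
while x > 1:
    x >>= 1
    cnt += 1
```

Count right shifts until 1
`cnt` takes the values: 0 → 1 → 2

Answer: 2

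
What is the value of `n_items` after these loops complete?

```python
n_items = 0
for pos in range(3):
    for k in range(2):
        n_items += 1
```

3 * 2 = 6
`n_items` takes the values: 0 → 1 → 2 → 3 → 4 → 5 → 6

Answer: 6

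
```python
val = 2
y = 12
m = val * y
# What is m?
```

Trace:
`val = 2` → val = 2
`y = 12` → y = 12
`m = val * y` → m = 24
So m = 24

Answer: 24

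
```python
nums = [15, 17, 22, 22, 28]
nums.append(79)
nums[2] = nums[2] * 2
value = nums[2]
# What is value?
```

Trace:
`nums = [15, 17, 22, 22, 28]` → nums = [15, 17, 22, 22, 28]
`nums.append(79)` → nums = [15, 17, 22, 22, 28, 79]
`nums[2] = nums[2] * 2` → nums = [15, 17, 44, 22, 28, 79]
`value = nums[2]` → value = 44
So value = 44

Answer: 44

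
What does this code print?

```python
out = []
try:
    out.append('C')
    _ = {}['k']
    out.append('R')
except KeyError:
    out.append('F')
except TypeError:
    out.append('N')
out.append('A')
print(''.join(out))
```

Execution trace: 'C' (try body) → 'F' (except KeyError) → 'A' (after the try/except). Output: CFA

Answer: CFA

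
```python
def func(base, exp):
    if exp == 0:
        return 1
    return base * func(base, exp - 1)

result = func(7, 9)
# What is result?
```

func(7, 9) = 7 * 7 * 7 * 7 * 7 * 7 * 7 * 7 * 7 = 40353607

Answer: 40353607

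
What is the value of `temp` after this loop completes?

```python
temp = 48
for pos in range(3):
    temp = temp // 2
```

Halve 3 times: 48 // 2^3 = 6
`temp` takes the values: 48 → 24 → 12 → 6

Answer: 6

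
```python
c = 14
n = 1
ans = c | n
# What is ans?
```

Trace:
`c = 14` → c = 14
`n = 1` → n = 1
`ans = c | n` → ans = 15
So ans = 15

Answer: 15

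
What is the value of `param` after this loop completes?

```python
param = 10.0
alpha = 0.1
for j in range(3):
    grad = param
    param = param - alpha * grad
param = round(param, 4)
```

Gradient descent: w = 10.0 * (1 - 0.1)^3
`param` takes the values: 10.0 → 9.0 → 8.1 → 7.29

Answer: 7.29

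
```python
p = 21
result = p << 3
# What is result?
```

Trace:
`p = 21` → p = 21
`result = p << 3` → result = 168
So result = 168

Answer: 168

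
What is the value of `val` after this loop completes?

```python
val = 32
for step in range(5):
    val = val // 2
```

Halve 5 times: 32 // 2^5 = 1
`val` takes the values: 32 → 16 → 8 → 4 → 2 → 1

Answer: 1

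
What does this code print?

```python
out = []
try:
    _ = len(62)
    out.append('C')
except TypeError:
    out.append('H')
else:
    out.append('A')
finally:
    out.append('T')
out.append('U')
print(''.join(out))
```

Execution trace: 'H' (except TypeError) → 'T' (finally) → 'U' (after the try/except). Output: HTU

Answer: HTU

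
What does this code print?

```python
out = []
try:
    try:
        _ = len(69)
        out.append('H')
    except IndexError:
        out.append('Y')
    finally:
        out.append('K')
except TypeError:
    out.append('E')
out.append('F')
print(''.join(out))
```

Execution trace: 'K' (finally) → 'E' (outer except TypeError) → 'F' (after the try/except). Output: KEF

Answer: KEF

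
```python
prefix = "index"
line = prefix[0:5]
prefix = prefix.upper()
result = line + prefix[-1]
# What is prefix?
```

Trace:
`prefix = "index"` → prefix = 'index'
`line = prefix[0:5]` → line = 'index'
`prefix = prefix.upper()` → prefix = 'INDEX'
`result = line + prefix[-1]` → result = 'indexX'
So prefix = 'INDEX'

Answer: 'INDEX'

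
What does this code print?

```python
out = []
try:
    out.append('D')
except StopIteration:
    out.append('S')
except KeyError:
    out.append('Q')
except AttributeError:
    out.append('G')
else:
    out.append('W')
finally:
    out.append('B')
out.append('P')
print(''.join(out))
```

Execution trace: 'D' (try body, no exception) → 'W' (else) → 'B' (finally) → 'P' (after the try/except). Output: DWBP

Answer: DWBP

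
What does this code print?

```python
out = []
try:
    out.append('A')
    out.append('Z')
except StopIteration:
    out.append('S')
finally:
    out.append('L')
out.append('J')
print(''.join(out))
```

Execution trace: 'A' (try body) → 'Z' (try body, no exception) → 'L' (finally) → 'J' (after the try/except). Output: AZLJ

Answer: AZLJ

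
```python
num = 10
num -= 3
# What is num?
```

Trace:
`num = 10` → num = 10
`num -= 3` → num = 7
So num = 7

Answer: 7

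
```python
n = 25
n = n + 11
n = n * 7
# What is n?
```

Trace:
`n = 25` → n = 25
`n = n + 11` → n = 36
`n = n * 7` → n = 252
So n = 252

Answer: 252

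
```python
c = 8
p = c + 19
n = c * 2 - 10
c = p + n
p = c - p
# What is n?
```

Trace:
`c = 8` → c = 8
`p = c + 19` → p = 27
`n = c * 2 - 10` → n = 6
`c = p + n` → c = 33
`p = c - p` → p = 6
So n = 6

Answer: 6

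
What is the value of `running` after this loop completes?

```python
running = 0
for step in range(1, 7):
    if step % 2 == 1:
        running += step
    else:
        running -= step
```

Add odd, subtract even
`running` takes the values: 0 → 1 → -1 → 2 → -2 → 3 → -3

Answer: -3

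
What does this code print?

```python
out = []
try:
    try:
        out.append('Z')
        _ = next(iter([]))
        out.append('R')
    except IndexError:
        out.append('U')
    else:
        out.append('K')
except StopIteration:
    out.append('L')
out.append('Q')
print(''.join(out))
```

Execution trace: 'Z' (try body) → 'L' (outer except StopIteration) → 'Q' (after the try/except). Output: ZLQ

Answer: ZLQ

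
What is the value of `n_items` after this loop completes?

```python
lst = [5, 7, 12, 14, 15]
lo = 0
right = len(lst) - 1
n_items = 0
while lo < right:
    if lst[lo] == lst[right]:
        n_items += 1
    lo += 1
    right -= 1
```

Count matching pairs from ends
`n_items` takes the values: 0

Answer: 0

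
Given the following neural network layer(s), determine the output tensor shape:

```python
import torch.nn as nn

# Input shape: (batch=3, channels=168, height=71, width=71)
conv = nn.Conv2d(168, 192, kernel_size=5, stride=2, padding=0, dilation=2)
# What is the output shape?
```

Input: (3, 168, 71, 71) -> Output: (3, 192, 32, 32)

Answer: (3, 192, 32, 32)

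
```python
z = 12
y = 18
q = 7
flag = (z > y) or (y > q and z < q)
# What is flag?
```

Trace:
`z = 12` → z = 12
`y = 18` → y = 18
`q = 7` → q = 7
`flag = (z > y) or (y > q and z < q)` → flag = False
So flag = False

Answer: False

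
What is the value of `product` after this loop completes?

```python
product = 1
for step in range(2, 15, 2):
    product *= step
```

Product of even numbers 2 to 14
`product` takes the values: 1 → 2 → 8 → 48 → 384 → 3840 → 46080 → 645120

Answer: 645120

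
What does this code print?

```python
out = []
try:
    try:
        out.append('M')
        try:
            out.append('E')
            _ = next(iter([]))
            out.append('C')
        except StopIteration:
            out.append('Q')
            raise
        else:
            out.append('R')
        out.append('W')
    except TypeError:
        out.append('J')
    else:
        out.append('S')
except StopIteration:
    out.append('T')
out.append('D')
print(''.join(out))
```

Execution trace: 'M' (try body) → 'E' (inner try body) → 'Q' (inner except StopIteration) → 'T' (outer except StopIteration) → 'D' (after the try/except). Output: MEQTD

Answer: MEQTD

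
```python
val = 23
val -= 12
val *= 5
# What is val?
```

Trace:
`val = 23` → val = 23
`val -= 12` → val = 11
`val *= 5` → val = 55
So val = 55

Answer: 55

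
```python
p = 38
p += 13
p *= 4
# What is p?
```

Trace:
`p = 38` → p = 38
`p += 13` → p = 51
`p *= 4` → p = 204
So p = 204

Answer: 204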